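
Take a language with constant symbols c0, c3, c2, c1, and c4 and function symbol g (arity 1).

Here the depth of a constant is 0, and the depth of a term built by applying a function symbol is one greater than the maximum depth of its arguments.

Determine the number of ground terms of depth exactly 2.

If N_k denotes the number of depth-≤k ground terms, the 5 constants give N_0 = 5, and each function symbol of arity r contributes N_{k-1}^r new terms at level k: N_k = 5 + N_{k-1}.
N_0 = 5
N_1 = 5 + 5 = 10
N_2 = 5 + 10 = 15
Terms of depth exactly 2: N_2 − N_1 = 15 − 10 = 5.

5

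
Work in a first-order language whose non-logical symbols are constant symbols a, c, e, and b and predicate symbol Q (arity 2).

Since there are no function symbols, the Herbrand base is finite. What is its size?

16

With no function symbols, the Herbrand universe is just the 4 constants.
Ground atoms per predicate: Q: 4^2 = 16.
Herbrand base size = 16 = 16.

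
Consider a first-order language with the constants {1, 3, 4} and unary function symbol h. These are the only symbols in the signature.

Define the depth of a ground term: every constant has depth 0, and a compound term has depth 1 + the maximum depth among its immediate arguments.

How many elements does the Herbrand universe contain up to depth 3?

12

If N_k denotes the number of depth-≤k ground terms, the 3 constants give N_0 = 3, and each function symbol of arity r contributes N_{k-1}^r new terms at level k: N_k = 3 + N_{k-1}.
N_0 = 3
N_1 = 3 + 3 = 6
N_2 = 3 + 6 = 9
N_3 = 3 + 9 = 12
Explicitly: 1, 3, 4, h(1), h(3), h(4), h(h(1)), h(h(3)), h(h(4)), h(h(h(1))), h(h(h(3))), h(h(h(4))).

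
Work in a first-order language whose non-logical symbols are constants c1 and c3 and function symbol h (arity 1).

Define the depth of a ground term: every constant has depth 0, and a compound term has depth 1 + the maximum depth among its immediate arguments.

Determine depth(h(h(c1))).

depth(h(c1)) = 1 + depth(c1) = 1 + 0 = 1
depth(h(h(c1))) = 1 + depth(h(c1)) = 1 + 1 = 2

2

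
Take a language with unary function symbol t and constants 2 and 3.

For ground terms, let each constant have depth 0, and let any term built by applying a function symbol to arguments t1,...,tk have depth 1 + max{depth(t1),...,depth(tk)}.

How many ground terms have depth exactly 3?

Let N_k = |{terms of depth ≤ k}|. Then N_0 = 2 and N_k = 2 + N_{k-1} for k ≥ 1 (one summand per function symbol, arity giving the exponent).
N_0 = 2
N_1 = 2 + 2 = 4
N_2 = 2 + 4 = 6
N_3 = 2 + 6 = 8
Terms of depth exactly 3: N_3 − N_2 = 8 − 6 = 2.

2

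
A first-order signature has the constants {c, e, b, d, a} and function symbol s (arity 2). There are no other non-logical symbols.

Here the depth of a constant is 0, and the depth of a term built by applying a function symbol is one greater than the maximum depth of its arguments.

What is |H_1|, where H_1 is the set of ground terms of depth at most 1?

Count level by level. With function symbols s/2, the terms of depth ≤ k are the 5 constants together with each function applied to depth-≤(k−1) tuples, so N_k = 5 + N_{k-1}^2.
N_0 = 5
N_1 = 5 + 5^2 = 30

30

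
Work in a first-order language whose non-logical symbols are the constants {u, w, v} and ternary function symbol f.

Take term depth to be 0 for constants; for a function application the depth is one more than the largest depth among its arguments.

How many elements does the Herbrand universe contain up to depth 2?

Let N_k count ground terms of depth at most k. Each non-constant term of depth ≤ k is some function symbol applied to depth-≤(k−1) arguments, giving N_k = 3 + N_{k-1}^3.
N_0 = 3
N_1 = 3 + 3^3 = 30
N_2 = 3 + 30^3 = 27003

27003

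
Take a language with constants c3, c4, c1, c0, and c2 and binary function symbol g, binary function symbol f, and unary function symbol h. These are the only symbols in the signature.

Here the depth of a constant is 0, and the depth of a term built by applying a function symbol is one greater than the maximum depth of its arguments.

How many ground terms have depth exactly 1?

55

Count level by level. With function symbols g/2, f/2, h/1, the terms of depth ≤ k are the 5 constants together with each function applied to depth-≤(k−1) tuples, so N_k = 5 + N_{k-1}^2 + N_{k-1}^2 + N_{k-1}.
N_0 = 5
N_1 = 5 + 5^2 + 5^2 + 5 = 60
Terms of depth exactly 1: N_1 − N_0 = 60 − 5 = 55.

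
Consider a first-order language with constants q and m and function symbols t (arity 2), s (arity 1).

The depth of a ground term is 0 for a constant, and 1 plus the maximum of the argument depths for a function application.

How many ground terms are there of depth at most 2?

74

Let N_k count ground terms of depth at most k. Each non-constant term of depth ≤ k is some function symbol applied to depth-≤(k−1) arguments, giving N_k = 2 + N_{k-1}^2 + N_{k-1}.
N_0 = 2
N_1 = 2 + 2^2 + 2 = 8
N_2 = 2 + 8^2 + 8 = 74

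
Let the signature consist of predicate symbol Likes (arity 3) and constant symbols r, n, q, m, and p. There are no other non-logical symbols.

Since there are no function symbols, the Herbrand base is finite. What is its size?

125

With no function symbols, the Herbrand universe is just the 5 constants.
Ground atoms per predicate: Likes: 5^3 = 125.
Herbrand base size = 125 = 125.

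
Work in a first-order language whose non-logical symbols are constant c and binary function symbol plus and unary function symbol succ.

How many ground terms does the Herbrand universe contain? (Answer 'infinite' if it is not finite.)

infinite

The signature has at least one function symbol (plus, arity 2) and at least one constant (c).
Iterating plus gives infinitely many distinct ground terms: c, plus(c, c), plus(plus(c, c), plus(c, c)), ...
So the Herbrand universe is infinite.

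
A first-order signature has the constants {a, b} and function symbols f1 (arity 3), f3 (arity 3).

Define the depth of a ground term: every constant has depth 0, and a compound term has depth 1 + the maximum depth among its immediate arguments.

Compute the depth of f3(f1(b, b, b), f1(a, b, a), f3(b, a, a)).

depth(f1(b, b, b)) = 1 + max(0, 0, 0) = 1
depth(f1(a, b, a)) = 1 + max(0, 0, 0) = 1
depth(f3(b, a, a)) = 1 + max(0, 0, 0) = 1
depth(f3(f1(b, b, b), f1(a, b, a), f3(b, a, a))) = 1 + max(1, 1, 1) = 2

2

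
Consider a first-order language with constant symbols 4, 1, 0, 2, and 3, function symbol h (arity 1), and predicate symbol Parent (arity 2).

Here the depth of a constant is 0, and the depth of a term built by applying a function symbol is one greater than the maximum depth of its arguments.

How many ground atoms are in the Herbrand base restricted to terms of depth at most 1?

First count ground terms of depth ≤ 1.
Count level by level. With function symbols h/1, the terms of depth ≤ k are the 5 constants together with each function applied to depth-≤(k−1) tuples, so N_k = 5 + N_{k-1}.
N_0 = 5
N_1 = 5 + 5 = 10
So |H| = 10.
For each predicate symbol, the number of ground atoms is |H| raised to its arity; summing:
  Parent: 10^2 = 100
Total ground atoms: 100.

100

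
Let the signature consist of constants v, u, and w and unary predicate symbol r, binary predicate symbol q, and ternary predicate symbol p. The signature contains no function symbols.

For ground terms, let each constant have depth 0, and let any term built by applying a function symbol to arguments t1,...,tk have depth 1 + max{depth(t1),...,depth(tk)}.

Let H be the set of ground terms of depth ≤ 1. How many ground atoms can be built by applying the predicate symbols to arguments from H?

First count ground terms of depth ≤ 1.
With no function symbols every ground term is a constant, so there are exactly 3 ground terms at every depth bound.
N_0 = 3
N_1 = 3
So |H| = 3.
A ground atom is a predicate applied to a tuple of terms from H, so the count is the sum over predicates of |H|^arity:
  r: 3;  q: 3^2 = 9;  p: 3^3 = 27
Total ground atoms: 3 + 9 + 27 = 39.

39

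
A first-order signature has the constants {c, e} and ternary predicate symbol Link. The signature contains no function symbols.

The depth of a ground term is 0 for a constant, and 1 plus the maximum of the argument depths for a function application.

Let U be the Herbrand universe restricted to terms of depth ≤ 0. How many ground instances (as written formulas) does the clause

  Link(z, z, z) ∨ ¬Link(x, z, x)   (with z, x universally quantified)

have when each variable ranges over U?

4

Ground terms of depth ≤ 0:
  With no function symbols every ground term is a constant, so there are exactly 2 ground terms at every depth bound.
  N_0 = 2
  Explicitly: c, e.
So there are 2 ground terms available for substitution.
The body mentions every one of the 2 quantified variables; since ground terms form a free algebra, no two substitutions collapse to the same formula.
Number of ground instances = 2^2 = 4.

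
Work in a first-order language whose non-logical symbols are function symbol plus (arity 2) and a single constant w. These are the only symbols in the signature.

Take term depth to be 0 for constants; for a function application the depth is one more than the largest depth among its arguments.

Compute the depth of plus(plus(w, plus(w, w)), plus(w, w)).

depth(plus(w, w)) = 1 + max(0, 0) = 1
depth(plus(w, plus(w, w))) = 1 + max(0, 1) = 2
depth(plus(plus(w, plus(w, w)), plus(w, w))) = 1 + max(2, 1) = 3

3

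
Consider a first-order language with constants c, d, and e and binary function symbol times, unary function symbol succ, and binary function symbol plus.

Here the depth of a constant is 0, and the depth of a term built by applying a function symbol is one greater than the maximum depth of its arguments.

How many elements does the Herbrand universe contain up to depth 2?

Let N_k count ground terms of depth at most k. Each non-constant term of depth ≤ k is some function symbol applied to depth-≤(k−1) arguments, giving N_k = 3 + N_{k-1}^2 + N_{k-1} + N_{k-1}^2.
N_0 = 3
N_1 = 3 + 3^2 + 3 + 3^2 = 24
N_2 = 3 + 24^2 + 24 + 24^2 = 1179

1179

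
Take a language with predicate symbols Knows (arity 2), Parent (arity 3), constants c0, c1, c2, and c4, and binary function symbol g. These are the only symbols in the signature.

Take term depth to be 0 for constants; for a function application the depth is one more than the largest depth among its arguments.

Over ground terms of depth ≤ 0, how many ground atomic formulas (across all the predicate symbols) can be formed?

80

First count ground terms of depth ≤ 0.
Count level by level. With function symbols g/2, the terms of depth ≤ k are the 4 constants together with each function applied to depth-≤(k−1) tuples, so N_k = 4 + N_{k-1}^2.
N_0 = 4
So |H| = 4.
For each predicate symbol, the number of ground atoms is |H| raised to its arity; summing:
  Knows: 4^2 = 16;  Parent: 4^3 = 64
Total ground atoms: 16 + 64 = 80.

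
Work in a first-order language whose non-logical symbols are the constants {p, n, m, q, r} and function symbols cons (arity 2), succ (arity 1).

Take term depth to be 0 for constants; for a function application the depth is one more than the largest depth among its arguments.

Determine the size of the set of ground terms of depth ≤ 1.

35

Write N_k for the number of ground terms of depth ≤ k. A term of depth ≤ k is either a constant or a function symbol applied to arguments of depth ≤ k−1, so N_k = 5 + N_{k-1}^2 + N_{k-1}.
N_0 = 5
N_1 = 5 + 5^2 + 5 = 35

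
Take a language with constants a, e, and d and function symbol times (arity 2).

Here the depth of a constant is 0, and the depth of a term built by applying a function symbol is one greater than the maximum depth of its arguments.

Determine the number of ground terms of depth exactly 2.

Count level by level. With function symbols times/2, the terms of depth ≤ k are the 3 constants together with each function applied to depth-≤(k−1) tuples, so N_k = 3 + N_{k-1}^2.
N_0 = 3
N_1 = 3 + 3^2 = 12
N_2 = 3 + 12^2 = 147
Terms of depth exactly 2: N_2 − N_1 = 147 − 12 = 135.

135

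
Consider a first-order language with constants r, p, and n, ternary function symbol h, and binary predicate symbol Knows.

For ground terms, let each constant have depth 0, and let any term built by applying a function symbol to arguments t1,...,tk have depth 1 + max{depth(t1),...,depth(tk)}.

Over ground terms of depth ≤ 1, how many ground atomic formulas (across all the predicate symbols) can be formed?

First count ground terms of depth ≤ 1.
If N_k denotes the number of depth-≤k ground terms, the 3 constants give N_0 = 3, and each function symbol of arity r contributes N_{k-1}^r new terms at level k: N_k = 3 + N_{k-1}^3.
N_0 = 3
N_1 = 3 + 3^3 = 30
So |H| = 30.
Ground atoms are formed by filling each argument slot of a predicate with a term from H, so an r-ary predicate gives |H|^r atoms:
  Knows: 30^2 = 900
Total ground atoms: 900.

900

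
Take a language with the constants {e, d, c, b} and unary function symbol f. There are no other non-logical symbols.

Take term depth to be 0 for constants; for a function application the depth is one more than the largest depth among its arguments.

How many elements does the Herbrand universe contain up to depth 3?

16

Write N_k for the number of ground terms of depth ≤ k. A term of depth ≤ k is either a constant or a function symbol applied to arguments of depth ≤ k−1, so N_k = 4 + N_{k-1}.
N_0 = 4
N_1 = 4 + 4 = 8
N_2 = 4 + 8 = 12
N_3 = 4 + 12 = 16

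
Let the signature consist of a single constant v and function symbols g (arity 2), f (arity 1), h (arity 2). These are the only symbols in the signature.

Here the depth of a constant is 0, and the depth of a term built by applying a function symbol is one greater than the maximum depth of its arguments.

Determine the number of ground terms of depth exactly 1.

3

If N_k denotes the number of depth-≤k ground terms, the 1 constant gives N_0 = 1, and each function symbol of arity r contributes N_{k-1}^r new terms at level k: N_k = 1 + N_{k-1}^2 + N_{k-1} + N_{k-1}^2.
N_0 = 1
N_1 = 1 + 1^2 + 1 + 1^2 = 4
Terms of depth exactly 1: N_1 − N_0 = 4 − 1 = 3.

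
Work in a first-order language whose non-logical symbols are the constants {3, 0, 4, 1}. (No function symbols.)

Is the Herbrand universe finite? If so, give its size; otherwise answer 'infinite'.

There are no function symbols, so every ground term is one of the 4 constants.
The Herbrand universe is {3, 0, 4, 1}, which is finite with 4 elements.

4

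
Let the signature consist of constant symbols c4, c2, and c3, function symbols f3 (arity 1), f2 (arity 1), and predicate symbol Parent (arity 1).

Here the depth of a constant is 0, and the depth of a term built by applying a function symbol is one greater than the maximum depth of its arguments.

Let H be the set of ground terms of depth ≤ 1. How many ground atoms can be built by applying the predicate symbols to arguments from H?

First count ground terms of depth ≤ 1.
Let N_k count ground terms of depth at most k. Each non-constant term of depth ≤ k is some function symbol applied to depth-≤(k−1) arguments, giving N_k = 3 + N_{k-1} + N_{k-1}.
N_0 = 3
N_1 = 3 + 3 + 3 = 9
Explicitly: c4, c2, c3, f3(c4), f3(c2), f3(c3), f2(c4), f2(c2), f2(c3).
So |H| = 9.
For each predicate symbol, the number of ground atoms is |H| raised to its arity; summing:
  Parent: 9
Total ground atoms: 9.

9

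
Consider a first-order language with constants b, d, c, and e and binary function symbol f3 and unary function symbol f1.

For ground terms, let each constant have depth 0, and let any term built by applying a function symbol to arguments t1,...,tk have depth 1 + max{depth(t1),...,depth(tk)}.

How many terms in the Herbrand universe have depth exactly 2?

580

If N_k denotes the number of depth-≤k ground terms, the 4 constants give N_0 = 4, and each function symbol of arity r contributes N_{k-1}^r new terms at level k: N_k = 4 + N_{k-1}^2 + N_{k-1}.
N_0 = 4
N_1 = 4 + 4^2 + 4 = 24
N_2 = 4 + 24^2 + 24 = 604
Terms of depth exactly 2: N_2 − N_1 = 604 − 24 = 580.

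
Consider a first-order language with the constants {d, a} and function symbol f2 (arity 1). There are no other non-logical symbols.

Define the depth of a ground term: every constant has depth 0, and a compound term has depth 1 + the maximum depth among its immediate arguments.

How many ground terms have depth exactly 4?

2

If N_k denotes the number of depth-≤k ground terms, the 2 constants give N_0 = 2, and each function symbol of arity r contributes N_{k-1}^r new terms at level k: N_k = 2 + N_{k-1}.
N_0 = 2
N_1 = 2 + 2 = 4
N_2 = 2 + 4 = 6
N_3 = 2 + 6 = 8
N_4 = 2 + 8 = 10
Terms of depth exactly 4: N_4 − N_3 = 10 − 8 = 2.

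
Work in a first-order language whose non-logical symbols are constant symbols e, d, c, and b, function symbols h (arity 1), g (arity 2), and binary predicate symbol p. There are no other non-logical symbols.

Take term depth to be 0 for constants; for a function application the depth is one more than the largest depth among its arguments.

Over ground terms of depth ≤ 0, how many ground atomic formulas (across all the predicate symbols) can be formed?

16

First count ground terms of depth ≤ 0.
Count level by level. With function symbols h/1, g/2, the terms of depth ≤ k are the 4 constants together with each function applied to depth-≤(k−1) tuples, so N_k = 4 + N_{k-1} + N_{k-1}^2.
N_0 = 4
So |H| = 4.
For each predicate symbol, the number of ground atoms is |H| raised to its arity; summing:
  p: 4^2 = 16
Total ground atoms: 16.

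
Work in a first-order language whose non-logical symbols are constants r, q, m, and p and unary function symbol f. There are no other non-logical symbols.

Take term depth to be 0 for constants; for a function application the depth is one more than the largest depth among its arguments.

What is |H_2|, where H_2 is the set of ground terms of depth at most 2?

Count level by level. With function symbols f/1, the terms of depth ≤ k are the 4 constants together with each function applied to depth-≤(k−1) tuples, so N_k = 4 + N_{k-1}.
N_0 = 4
N_1 = 4 + 4 = 8
N_2 = 4 + 8 = 12
Explicitly: r, q, m, p, f(r), f(q), f(m), f(p), f(f(r)), f(f(q)), f(f(m)), f(f(p)).

12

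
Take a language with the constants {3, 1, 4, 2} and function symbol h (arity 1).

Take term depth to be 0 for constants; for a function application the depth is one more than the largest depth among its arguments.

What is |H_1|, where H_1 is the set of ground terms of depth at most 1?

8

Write N_k for the number of ground terms of depth ≤ k. A term of depth ≤ k is either a constant or a function symbol applied to arguments of depth ≤ k−1, so N_k = 4 + N_{k-1}.
N_0 = 4
N_1 = 4 + 4 = 8
Explicitly: 3, 1, 4, 2, h(3), h(1), h(4), h(2).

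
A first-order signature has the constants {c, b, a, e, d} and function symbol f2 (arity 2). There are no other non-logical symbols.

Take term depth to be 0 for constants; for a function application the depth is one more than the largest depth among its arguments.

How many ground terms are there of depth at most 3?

819030

If N_k denotes the number of depth-≤k ground terms, the 5 constants give N_0 = 5, and each function symbol of arity r contributes N_{k-1}^r new terms at level k: N_k = 5 + N_{k-1}^2.
N_0 = 5
N_1 = 5 + 5^2 = 30
N_2 = 5 + 30^2 = 905
N_3 = 5 + 905^2 = 819030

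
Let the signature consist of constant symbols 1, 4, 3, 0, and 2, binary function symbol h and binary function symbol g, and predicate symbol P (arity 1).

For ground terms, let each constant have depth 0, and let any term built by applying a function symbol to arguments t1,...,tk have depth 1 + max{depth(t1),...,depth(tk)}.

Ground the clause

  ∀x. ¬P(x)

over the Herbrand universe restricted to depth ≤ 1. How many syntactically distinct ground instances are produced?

Ground terms of depth ≤ 1:
  Count level by level. With function symbols h/2, g/2, the terms of depth ≤ k are the 5 constants together with each function applied to depth-≤(k−1) tuples, so N_k = 5 + N_{k-1}^2 + N_{k-1}^2.
  N_0 = 5
  N_1 = 5 + 5^2 + 5^2 = 55
So there are 55 ground terms available for substitution.
The variable x ranges independently over the available ground terms, and distinct assignments produce distinct instances.
Number of ground instances = 55.

55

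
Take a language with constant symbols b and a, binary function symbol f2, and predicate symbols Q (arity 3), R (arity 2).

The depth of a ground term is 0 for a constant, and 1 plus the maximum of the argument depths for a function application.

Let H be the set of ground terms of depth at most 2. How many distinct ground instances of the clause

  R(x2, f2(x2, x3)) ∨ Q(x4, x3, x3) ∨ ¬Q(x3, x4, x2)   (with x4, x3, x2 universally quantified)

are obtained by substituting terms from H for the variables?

54872

Ground terms of depth ≤ 2:
  Let N_k count ground terms of depth at most k. Each non-constant term of depth ≤ k is some function symbol applied to depth-≤(k−1) arguments, giving N_k = 2 + N_{k-1}^2.
  N_0 = 2
  N_1 = 2 + 2^2 = 6
  N_2 = 2 + 6^2 = 38
So there are 38 ground terms available for substitution.
The body mentions every one of the 3 quantified variables; since ground terms form a free algebra, no two substitutions collapse to the same formula.
Number of ground instances = 38^3 = 54872.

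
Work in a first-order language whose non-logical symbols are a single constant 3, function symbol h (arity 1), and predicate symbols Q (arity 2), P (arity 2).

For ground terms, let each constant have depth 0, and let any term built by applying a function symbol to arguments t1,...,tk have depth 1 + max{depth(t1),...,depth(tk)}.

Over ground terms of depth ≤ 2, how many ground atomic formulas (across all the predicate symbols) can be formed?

First count ground terms of depth ≤ 2.
Write N_k for the number of ground terms of depth ≤ k. A term of depth ≤ k is either a constant or a function symbol applied to arguments of depth ≤ k−1, so N_k = 1 + N_{k-1}.
N_0 = 1
N_1 = 1 + 1 = 2
N_2 = 1 + 2 = 3
So |H| = 3.
Each predicate of arity r yields |H|^r ground atoms (one per choice of an r-tuple from H):
  Q: 3^2 = 9;  P: 3^2 = 9
Total ground atoms: 9 + 9 = 18.

18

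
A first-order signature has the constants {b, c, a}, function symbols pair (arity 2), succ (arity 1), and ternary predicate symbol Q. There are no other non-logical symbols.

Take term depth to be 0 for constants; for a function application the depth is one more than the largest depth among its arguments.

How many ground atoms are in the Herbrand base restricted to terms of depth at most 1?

3375

First count ground terms of depth ≤ 1.
Let N_k count ground terms of depth at most k. Each non-constant term of depth ≤ k is some function symbol applied to depth-≤(k−1) arguments, giving N_k = 3 + N_{k-1}^2 + N_{k-1}.
N_0 = 3
N_1 = 3 + 3^2 + 3 = 15
So |H| = 15.
A ground atom is a predicate applied to a tuple of terms from H, so the count is the sum over predicates of |H|^arity:
  Q: 15^3 = 3375
Total ground atoms: 3375.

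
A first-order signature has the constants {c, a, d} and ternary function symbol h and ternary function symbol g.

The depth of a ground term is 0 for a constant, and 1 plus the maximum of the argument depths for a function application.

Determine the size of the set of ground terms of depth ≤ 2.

370389

Count level by level. With function symbols h/3, g/3, the terms of depth ≤ k are the 3 constants together with each function applied to depth-≤(k−1) tuples, so N_k = 3 + N_{k-1}^3 + N_{k-1}^3.
N_0 = 3
N_1 = 3 + 3^3 + 3^3 = 57
N_2 = 3 + 57^3 + 57^3 = 370389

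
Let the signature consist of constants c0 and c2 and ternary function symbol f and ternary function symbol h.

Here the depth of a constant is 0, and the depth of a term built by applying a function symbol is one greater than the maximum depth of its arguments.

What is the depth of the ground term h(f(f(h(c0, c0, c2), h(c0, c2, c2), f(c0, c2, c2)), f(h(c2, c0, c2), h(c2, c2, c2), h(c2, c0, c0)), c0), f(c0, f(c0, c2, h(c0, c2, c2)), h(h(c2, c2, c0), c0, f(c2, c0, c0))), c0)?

4

depth(h(c0, c0, c2)) = 1 + max(0, 0, 0) = 1
depth(h(c0, c2, c2)) = 1 + max(0, 0, 0) = 1
depth(f(c0, c2, c2)) = 1 + max(0, 0, 0) = 1
depth(f(h(c0, c0, c2), h(c0, c2, c2), f(c0, c2, c2))) = 1 + max(1, 1, 1) = 2
depth(h(c2, c0, c2)) = 1 + max(0, 0, 0) = 1
depth(h(c2, c2, c2)) = 1 + max(0, 0, 0) = 1
depth(h(c2, c0, c0)) = 1 + max(0, 0, 0) = 1
depth(f(h(c2, c0, c2), h(c2, c2, c2), h(c2, c0, c0))) = 1 + max(1, 1, 1) = 2
depth(f(f(h(c0, c0, c2), h(c0, c2, c2), f(c0, c2, c2)), f(h(c2, c0, c2), h(c2, c2, c2), h(c2, c0, c0)), c0)) = 1 + max(2, 2, 0) = 3
depth(f(c0, c2, h(c0, c2, c2))) = 1 + max(0, 0, 1) = 2
depth(h(c2, c2, c0)) = 1 + max(0, 0, 0) = 1
depth(f(c2, c0, c0)) = 1 + max(0, 0, 0) = 1
depth(h(h(c2, c2, c0), c0, f(c2, c0, c0))) = 1 + max(1, 0, 1) = 2
depth(f(c0, f(c0, c2, h(c0, c2, c2)), h(h(c2, c2, c0), c0, f(c2, c0, c0)))) = 1 + max(0, 2, 2) = 3
depth(h(f(f(h(c0, c0, c2), h(c0, c2, c2), f(c0, c2, c2)), f(h(c2, c0, c2), h(c2, c2, c2), h(c2, c0, c0)), c0), f(c0, f(c0, c2, h(c0, c2, c2)), h(h(c2, c2, c0), c0, f(c2, c0, c0))), c0)) = 1 + max(3, 3, 0) = 4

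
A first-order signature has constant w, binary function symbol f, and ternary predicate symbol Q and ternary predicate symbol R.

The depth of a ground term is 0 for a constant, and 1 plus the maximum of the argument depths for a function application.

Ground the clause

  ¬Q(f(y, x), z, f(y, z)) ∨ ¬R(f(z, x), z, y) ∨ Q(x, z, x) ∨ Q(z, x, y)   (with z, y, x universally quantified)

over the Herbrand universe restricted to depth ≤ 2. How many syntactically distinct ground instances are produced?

125

Ground terms of depth ≤ 2:
  Write N_k for the number of ground terms of depth ≤ k. A term of depth ≤ k is either a constant or a function symbol applied to arguments of depth ≤ k−1, so N_k = 1 + N_{k-1}^2.
  N_0 = 1
  N_1 = 1 + 1^2 = 2
  N_2 = 1 + 2^2 = 5
  Explicitly: w, f(w, w), f(w, f(w, w)), f(f(w, w), w), f(f(w, w), f(w, w)).
So there are 5 ground terms available for substitution.
The body mentions every one of the 3 quantified variables; since ground terms form a free algebra, no two substitutions collapse to the same formula.
Number of ground instances = 5^3 = 125.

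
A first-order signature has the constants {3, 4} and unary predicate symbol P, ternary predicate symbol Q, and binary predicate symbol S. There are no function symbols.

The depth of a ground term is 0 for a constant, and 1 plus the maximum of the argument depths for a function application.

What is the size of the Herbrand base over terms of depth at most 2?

14

First count ground terms of depth ≤ 2.
With no function symbols every ground term is a constant, so there are exactly 2 ground terms at every depth bound.
N_0 = 2
N_1 = 2
N_2 = 2
So |H| = 2.
Ground atoms are formed by filling each argument slot of a predicate with a term from H, so an r-ary predicate gives |H|^r atoms:
  P: 2;  Q: 2^3 = 8;  S: 2^2 = 4
Total ground atoms: 2 + 8 + 4 = 14.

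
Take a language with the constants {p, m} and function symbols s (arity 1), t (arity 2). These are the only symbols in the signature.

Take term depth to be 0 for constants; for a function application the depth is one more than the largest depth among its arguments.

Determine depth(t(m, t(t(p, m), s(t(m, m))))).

4

depth(t(p, m)) = 1 + max(0, 0) = 1
depth(t(m, m)) = 1 + max(0, 0) = 1
depth(s(t(m, m))) = 1 + depth(t(m, m)) = 1 + 1 = 2
depth(t(t(p, m), s(t(m, m)))) = 1 + max(1, 2) = 3
depth(t(m, t(t(p, m), s(t(m, m))))) = 1 + max(0, 3) = 4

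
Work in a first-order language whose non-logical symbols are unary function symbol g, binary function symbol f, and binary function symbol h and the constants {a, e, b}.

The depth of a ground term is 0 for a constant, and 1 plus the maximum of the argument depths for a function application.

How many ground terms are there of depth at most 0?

Write N_k for the number of ground terms of depth ≤ k. A term of depth ≤ k is either a constant or a function symbol applied to arguments of depth ≤ k−1, so N_k = 3 + N_{k-1} + N_{k-1}^2 + N_{k-1}^2.
N_0 = 3
Explicitly: a, e, b.

3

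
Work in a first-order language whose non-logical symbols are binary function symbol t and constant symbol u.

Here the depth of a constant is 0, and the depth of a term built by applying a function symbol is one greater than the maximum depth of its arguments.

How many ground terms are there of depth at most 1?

Count level by level. With function symbols t/2, the terms of depth ≤ k are the 1 constant together with each function applied to depth-≤(k−1) tuples, so N_k = 1 + N_{k-1}^2.
N_0 = 1
N_1 = 1 + 1^2 = 2
Explicitly: u, t(u, u).

2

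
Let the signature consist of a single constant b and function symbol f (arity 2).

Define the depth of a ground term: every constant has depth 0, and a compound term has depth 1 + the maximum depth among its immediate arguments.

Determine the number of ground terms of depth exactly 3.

Let N_k count ground terms of depth at most k. Each non-constant term of depth ≤ k is some function symbol applied to depth-≤(k−1) arguments, giving N_k = 1 + N_{k-1}^2.
N_0 = 1
N_1 = 1 + 1^2 = 2
N_2 = 1 + 2^2 = 5
N_3 = 1 + 5^2 = 26
Terms of depth exactly 3: N_3 − N_2 = 26 − 5 = 21.

21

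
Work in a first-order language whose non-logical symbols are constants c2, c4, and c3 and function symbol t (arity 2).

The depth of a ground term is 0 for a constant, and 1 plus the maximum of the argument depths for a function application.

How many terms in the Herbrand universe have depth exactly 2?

If N_k denotes the number of depth-≤k ground terms, the 3 constants give N_0 = 3, and each function symbol of arity r contributes N_{k-1}^r new terms at level k: N_k = 3 + N_{k-1}^2.
N_0 = 3
N_1 = 3 + 3^2 = 12
N_2 = 3 + 12^2 = 147
Terms of depth exactly 2: N_2 − N_1 = 147 − 12 = 135.

135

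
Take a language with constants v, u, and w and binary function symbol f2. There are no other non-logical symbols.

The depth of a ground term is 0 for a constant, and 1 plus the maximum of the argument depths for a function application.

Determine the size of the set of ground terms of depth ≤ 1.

Write N_k for the number of ground terms of depth ≤ k. A term of depth ≤ k is either a constant or a function symbol applied to arguments of depth ≤ k−1, so N_k = 3 + N_{k-1}^2.
N_0 = 3
N_1 = 3 + 3^2 = 12
Explicitly: v, u, w, f2(v, v), f2(v, u), f2(v, w), f2(u, v), f2(u, u), f2(u, w), f2(w, v), f2(w, u), f2(w, w).

12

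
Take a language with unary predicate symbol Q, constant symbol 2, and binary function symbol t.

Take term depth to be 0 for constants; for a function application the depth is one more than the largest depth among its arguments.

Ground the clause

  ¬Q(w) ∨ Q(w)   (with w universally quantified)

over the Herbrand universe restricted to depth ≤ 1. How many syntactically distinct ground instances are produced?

Ground terms of depth ≤ 1:
  Count level by level. With function symbols t/2, the terms of depth ≤ k are the 1 constant together with each function applied to depth-≤(k−1) tuples, so N_k = 1 + N_{k-1}^2.
  N_0 = 1
  N_1 = 1 + 1^2 = 2
  Explicitly: 2, t(2, 2).
So there are 2 ground terms available for substitution.
The clause has 1 distinct variable (w), which appears in the body. In the free term algebra distinct substitutions yield syntactically distinct ground instances.
Number of ground instances = 2.

2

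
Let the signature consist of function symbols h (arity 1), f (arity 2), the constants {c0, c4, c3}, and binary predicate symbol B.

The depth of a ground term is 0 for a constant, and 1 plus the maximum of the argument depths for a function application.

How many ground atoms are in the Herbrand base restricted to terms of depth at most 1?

225

First count ground terms of depth ≤ 1.
If N_k denotes the number of depth-≤k ground terms, the 3 constants give N_0 = 3, and each function symbol of arity r contributes N_{k-1}^r new terms at level k: N_k = 3 + N_{k-1} + N_{k-1}^2.
N_0 = 3
N_1 = 3 + 3 + 3^2 = 15
So |H| = 15.
Ground atoms are formed by filling each argument slot of a predicate with a term from H, so an r-ary predicate gives |H|^r atoms:
  B: 15^2 = 225
Total ground atoms: 225.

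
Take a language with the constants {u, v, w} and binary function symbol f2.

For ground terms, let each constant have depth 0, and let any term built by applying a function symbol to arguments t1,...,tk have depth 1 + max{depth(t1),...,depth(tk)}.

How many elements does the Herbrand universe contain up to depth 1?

12

Let N_k = |{terms of depth ≤ k}|. Then N_0 = 3 and N_k = 3 + N_{k-1}^2 for k ≥ 1 (one summand per function symbol, arity giving the exponent).
N_0 = 3
N_1 = 3 + 3^2 = 12
Explicitly: u, v, w, f2(u, u), f2(u, v), f2(u, w), f2(v, u), f2(v, v), f2(v, w), f2(w, u), f2(w, v), f2(w, w).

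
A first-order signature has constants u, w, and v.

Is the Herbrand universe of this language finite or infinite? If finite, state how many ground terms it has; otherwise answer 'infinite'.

There are no function symbols, so every ground term is one of the 3 constants.
The Herbrand universe is {u, w, v}, which is finite with 3 elements.

3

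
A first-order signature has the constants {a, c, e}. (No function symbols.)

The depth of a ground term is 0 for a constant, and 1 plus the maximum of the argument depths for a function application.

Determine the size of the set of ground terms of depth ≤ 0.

With no function symbols every ground term is a constant, so there are exactly 3 ground terms at every depth bound.
N_0 = 3

3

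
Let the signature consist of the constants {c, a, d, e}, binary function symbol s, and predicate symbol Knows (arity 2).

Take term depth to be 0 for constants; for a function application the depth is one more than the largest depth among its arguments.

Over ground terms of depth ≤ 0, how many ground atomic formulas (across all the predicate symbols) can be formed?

First count ground terms of depth ≤ 0.
Count level by level. With function symbols s/2, the terms of depth ≤ k are the 4 constants together with each function applied to depth-≤(k−1) tuples, so N_k = 4 + N_{k-1}^2.
N_0 = 4
So |H| = 4.
Ground atoms are formed by filling each argument slot of a predicate with a term from H, so an r-ary predicate gives |H|^r atoms:
  Knows: 4^2 = 16
Total ground atoms: 16.

16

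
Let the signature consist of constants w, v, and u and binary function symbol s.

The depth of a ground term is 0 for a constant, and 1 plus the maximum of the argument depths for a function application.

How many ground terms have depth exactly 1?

9

Let N_k = |{terms of depth ≤ k}|. Then N_0 = 3 and N_k = 3 + N_{k-1}^2 for k ≥ 1 (one summand per function symbol, arity giving the exponent).
N_0 = 3
N_1 = 3 + 3^2 = 12
Terms of depth exactly 1: N_1 − N_0 = 12 − 3 = 9.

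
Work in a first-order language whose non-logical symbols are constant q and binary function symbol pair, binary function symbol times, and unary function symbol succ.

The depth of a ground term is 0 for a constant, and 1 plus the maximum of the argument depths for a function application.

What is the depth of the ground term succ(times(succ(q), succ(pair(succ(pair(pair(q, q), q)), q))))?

7

depth(succ(q)) = 1 + depth(q) = 1 + 0 = 1
depth(pair(q, q)) = 1 + max(0, 0) = 1
depth(pair(pair(q, q), q)) = 1 + max(1, 0) = 2
depth(succ(pair(pair(q, q), q))) = 1 + depth(pair(pair(q, q), q)) = 1 + 2 = 3
depth(pair(succ(pair(pair(q, q), q)), q)) = 1 + max(3, 0) = 4
depth(succ(pair(succ(pair(pair(q, q), q)), q))) = 1 + depth(pair(succ(pair(pair(q, q), q)), q)) = 1 + 4 = 5
depth(times(succ(q), succ(pair(succ(pair(pair(q, q), q)), q)))) = 1 + max(1, 5) = 6
depth(succ(times(succ(q), succ(pair(succ(pair(pair(q, q), q)), q))))) = 1 + depth(times(succ(q), succ(pair(succ(pair(pair(q, q), q)), q)))) = 1 + 6 = 7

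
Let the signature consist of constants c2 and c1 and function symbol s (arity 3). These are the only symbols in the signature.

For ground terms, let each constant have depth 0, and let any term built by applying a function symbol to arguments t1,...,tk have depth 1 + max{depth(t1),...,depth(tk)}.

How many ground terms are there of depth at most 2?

1002

Count level by level. With function symbols s/3, the terms of depth ≤ k are the 2 constants together with each function applied to depth-≤(k−1) tuples, so N_k = 2 + N_{k-1}^3.
N_0 = 2
N_1 = 2 + 2^3 = 10
N_2 = 2 + 10^3 = 1002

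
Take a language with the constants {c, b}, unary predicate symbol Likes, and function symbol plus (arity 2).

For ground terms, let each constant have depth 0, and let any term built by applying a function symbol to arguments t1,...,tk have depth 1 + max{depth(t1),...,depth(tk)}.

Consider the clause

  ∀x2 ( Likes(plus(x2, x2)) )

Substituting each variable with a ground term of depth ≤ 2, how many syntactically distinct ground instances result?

Ground terms of depth ≤ 2:
  Count level by level. With function symbols plus/2, the terms of depth ≤ k are the 2 constants together with each function applied to depth-≤(k−1) tuples, so N_k = 2 + N_{k-1}^2.
  N_0 = 2
  N_1 = 2 + 2^2 = 6
  N_2 = 2 + 6^2 = 38
So there are 38 ground terms available for substitution.
The body mentions the single quantified variable x2; since ground terms form a free algebra, no two substitutions collapse to the same formula.
Number of ground instances = 38.

38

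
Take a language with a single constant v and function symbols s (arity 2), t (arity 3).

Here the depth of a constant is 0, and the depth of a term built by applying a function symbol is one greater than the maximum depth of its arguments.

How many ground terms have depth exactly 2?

Let N_k count ground terms of depth at most k. Each non-constant term of depth ≤ k is some function symbol applied to depth-≤(k−1) arguments, giving N_k = 1 + N_{k-1}^2 + N_{k-1}^3.
N_0 = 1
N_1 = 1 + 1^2 + 1^3 = 3
N_2 = 1 + 3^2 + 3^3 = 37
Terms of depth exactly 2: N_2 − N_1 = 37 − 3 = 34.

34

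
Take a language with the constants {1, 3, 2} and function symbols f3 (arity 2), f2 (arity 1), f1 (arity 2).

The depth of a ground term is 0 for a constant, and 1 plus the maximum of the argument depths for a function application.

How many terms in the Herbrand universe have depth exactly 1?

If N_k denotes the number of depth-≤k ground terms, the 3 constants give N_0 = 3, and each function symbol of arity r contributes N_{k-1}^r new terms at level k: N_k = 3 + N_{k-1}^2 + N_{k-1} + N_{k-1}^2.
N_0 = 3
N_1 = 3 + 3^2 + 3 + 3^2 = 24
Terms of depth exactly 1: N_1 − N_0 = 24 − 3 = 21.

21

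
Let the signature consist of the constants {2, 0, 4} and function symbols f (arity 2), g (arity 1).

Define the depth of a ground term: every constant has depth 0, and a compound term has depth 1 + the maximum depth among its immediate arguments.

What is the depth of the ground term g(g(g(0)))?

depth(g(0)) = 1 + depth(0) = 1 + 0 = 1
depth(g(g(0))) = 1 + depth(g(0)) = 1 + 1 = 2
depth(g(g(g(0)))) = 1 + depth(g(g(0))) = 1 + 2 = 3

3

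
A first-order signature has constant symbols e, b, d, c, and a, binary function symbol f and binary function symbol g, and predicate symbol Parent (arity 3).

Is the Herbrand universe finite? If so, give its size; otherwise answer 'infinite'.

The signature has at least one function symbol (f, arity 2) and at least one constant (e).
Iterating f gives infinitely many distinct ground terms: e, f(e, e), f(f(e, e), f(e, e)), ...
So the Herbrand universe is infinite.

infinite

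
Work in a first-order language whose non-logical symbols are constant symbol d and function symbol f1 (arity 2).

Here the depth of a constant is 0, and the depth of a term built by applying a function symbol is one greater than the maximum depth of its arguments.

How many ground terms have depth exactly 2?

Write N_k for the number of ground terms of depth ≤ k. A term of depth ≤ k is either a constant or a function symbol applied to arguments of depth ≤ k−1, so N_k = 1 + N_{k-1}^2.
N_0 = 1
N_1 = 1 + 1^2 = 2
N_2 = 1 + 2^2 = 5
Terms of depth exactly 2: N_2 − N_1 = 5 − 2 = 3.

3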